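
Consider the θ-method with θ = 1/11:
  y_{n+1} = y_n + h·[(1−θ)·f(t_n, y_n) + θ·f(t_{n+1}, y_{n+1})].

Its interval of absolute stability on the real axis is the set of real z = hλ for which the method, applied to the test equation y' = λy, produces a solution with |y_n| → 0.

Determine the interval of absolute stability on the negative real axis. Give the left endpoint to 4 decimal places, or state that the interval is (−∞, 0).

(-2.4444, 0).

Test eqn y'=λy, z=hλ:
  y_{n+1} = y_n + z·[10/11·y_n + 1/11·y_{n+1}] ⇒ (1 − 1/11z)y_{n+1} = (1 + 10/11z)y_n
  so R(z) = (1 + 10/11z)/(1 − 1/11z).

Solve |R(x)|<1 on ℝ⁻.
x=-0.34: |R|=0.6702
R=−1: 1+10/11x = −1+1/11x ⇒ -9/11x=2 ⇒ x=2/(-9/11)=-2.4444
Confirm numerically:
  x=-2.392: |R|=0.96476 <1
  x=-2.355: |R|=0.93972 <1
  x=-1.176: |R|=0.06242 <1
  x=-2.926: |R|=1.31122 >1
  x=-2.491: |R|=1.03106 >1
So |R|<1 on (-2.4444, 0).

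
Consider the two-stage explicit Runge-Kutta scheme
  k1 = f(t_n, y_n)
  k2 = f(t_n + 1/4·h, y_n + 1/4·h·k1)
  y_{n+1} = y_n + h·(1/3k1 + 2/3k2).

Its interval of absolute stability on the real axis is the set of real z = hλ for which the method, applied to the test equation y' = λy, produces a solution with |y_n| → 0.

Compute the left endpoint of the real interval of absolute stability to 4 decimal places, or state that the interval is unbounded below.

left endpoint -6.0000.

Set f=λy, z=hλ:
  k1=λy_n ⇒ h·k1=z·y_n;  k2=λ(1+1/4z)y_n ⇒ h·k2=z(1+1/4z)y_n
  y_{n+1}/y_n = 1 + 1/3z + 2/3z(1+1/4z) = 1 + z + 1/6z²
  ⇒ R(z) = 1 + z + 1/6z².

Boundary: |R(x)|=1, x<0.
x=-0.87: |R|=0.2561
R=1: x+1/6x²=0 ⇒ x=−6=-6.0000; min R=1−1/(4·1/6)=-0.5000>−1
Confirm numerically:
  x=-5.519: |R|=0.55756 <1
  x=-2.940: |R|=0.49940 <1
  x=-2.849: |R|=0.49620 <1
  x=-6.559: |R|=1.61108 >1
  x=-6.178: |R|=1.18328 >1
So |R|<1 on (-6.0000, 0).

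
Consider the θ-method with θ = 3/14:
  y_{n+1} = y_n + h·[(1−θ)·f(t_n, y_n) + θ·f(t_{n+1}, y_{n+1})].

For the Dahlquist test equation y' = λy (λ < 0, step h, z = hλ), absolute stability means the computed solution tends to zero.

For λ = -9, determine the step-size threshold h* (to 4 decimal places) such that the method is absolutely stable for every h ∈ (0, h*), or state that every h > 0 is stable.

(-3.5000,0); λ=-9 ⇒ h* = (7/2)/9 = 0.3889.

With y'=λy (z=hλ):
  y_{n+1} = y_n + z·[11/14·y_n + 3/14·y_{n+1}] ⇒ (1 − 3/14z)y_{n+1} = (1 + 11/14z)y_n
  so R(z) = (1 + 11/14z)/(1 − 3/14z).

Find x<0 with |R(x)|<1.
x=-1.12: |R|=0.0968
R=−1: 1+11/14x = −1+3/14x ⇒ -4/7x=2 ⇒ x=2/(-4/7)=-3.5000
Confirm numerically:
  x=-2.691: |R|=0.70679 <1
  x=-2.109: |R|=0.45255 <1
  x=-1.440: |R|=0.10044 <1
  x=-4.084: |R|=1.17797 >1
  x=-3.994: |R|=1.15211 >1
So |R|<1 on (-3.5000, 0).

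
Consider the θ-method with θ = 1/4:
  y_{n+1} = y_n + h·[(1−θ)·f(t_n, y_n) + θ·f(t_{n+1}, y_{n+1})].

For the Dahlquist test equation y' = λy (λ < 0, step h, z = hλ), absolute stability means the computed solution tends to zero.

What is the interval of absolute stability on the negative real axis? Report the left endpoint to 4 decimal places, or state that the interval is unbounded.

z∈(-4.0000,0).

Test eqn y'=λy, z=hλ:
  y_{n+1} = y_n + z·[3/4·y_n + 1/4·y_{n+1}] ⇒ (1 − 1/4z)y_{n+1} = (1 + 3/4z)y_n
  so R(z) = (1 + 3/4z)/(1 − 1/4z).

Solve |R(x)|<1 on ℝ⁻.
x=-1.29: |R|=0.0246
R=−1: 1+3/4x = −1+1/4x ⇒ -1/2x=2 ⇒ x=2/(-1/2)=-4.0000
Confirm numerically:
  x=-3.527: |R|=0.87432 <1
  x=-2.845: |R|=0.66253 <1
  x=-2.442: |R|=0.51630 <1
  x=-1.893: |R|=0.28491 <1
  x=-4.406: |R|=1.09660 >1
  x=-4.234: |R|=1.05684 >1
Interval (-4.0000, 0).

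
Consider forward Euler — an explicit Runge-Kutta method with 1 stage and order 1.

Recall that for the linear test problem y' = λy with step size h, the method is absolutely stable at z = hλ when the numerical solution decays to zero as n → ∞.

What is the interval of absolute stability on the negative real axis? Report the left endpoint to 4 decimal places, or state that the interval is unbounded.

Set f=λy, z=hλ:
  order 1, 1-stage ⇒ R(z)=1+z
  (e.g. R(-1.69)=-0.69000, |R|=0.69000)

Solve |R(x)|<1 on ℝ⁻.
x=-1.69: |R|=0.6900
|R(-2.37)|=1.3700 |R(-1.57)|=0.5700 |R(-0.54)|=0.4600
Bisect:
  x_lo=-2.6342 |R|=1.6342  x_hi=-0.0633 |R|=0.9367
  mid=-1.34875 |R|=0.34875 →hi
  mid=-1.99149 |R|=0.99149 →hi
  mid=-2.31286 |R|=1.31286 →lo
  mid=-2.15217 |R|=1.15217 →lo
  mid=-2.07183 |R|=1.07183 →lo
  mid=-2.03166 |R|=1.03166 →lo
  mid=-2.01157 |R|=1.01157 →lo
  ...
  [-2.00012,-1.99996] ⇒ x*=-2.0000
So |R|<1 on (-2.0000, 0).

(-2.0000, 0).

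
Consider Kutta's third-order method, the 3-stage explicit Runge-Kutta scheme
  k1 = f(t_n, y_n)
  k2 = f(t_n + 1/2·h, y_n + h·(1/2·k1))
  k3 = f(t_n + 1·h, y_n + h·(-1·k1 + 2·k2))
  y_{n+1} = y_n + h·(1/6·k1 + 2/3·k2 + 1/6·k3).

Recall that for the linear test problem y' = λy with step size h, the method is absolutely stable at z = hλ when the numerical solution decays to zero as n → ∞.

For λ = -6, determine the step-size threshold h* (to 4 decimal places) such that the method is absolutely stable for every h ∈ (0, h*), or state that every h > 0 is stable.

Set f=λy, z=hλ:
  order 3, 3-stage ⇒ R(z)=1+z+z^2/2+z^3/6
  (e.g. R(-1.3)=0.17883, |R|=0.17883)

Need |R(x)|<1, x<0.
x=-1.3: |R|=0.1788
|R(-2.63)|=1.2035 |R(-2.47)|=0.9311 |R(-1.08)|=0.2932
Bisect:
  x_lo=-3.2380 |R|=2.6540  x_hi=-0.2382 |R|=0.7879
  mid=-1.73812 |R|=0.10275 →hi
  mid=-2.48807 |R|=0.95989 →hi
  mid=-2.86305 |R|=1.67596 →lo
  mid=-2.67556 |R|=1.28848 →lo
  mid=-2.58182 |R|=1.11724 →lo
  mid=-2.53495 |R|=1.03688 →lo
  mid=-2.51151 |R|=0.99797 →hi
  mid=-2.52323 |R|=1.01732 →lo
  mid=-2.51737 |R|=1.00762 →lo
  ...
  [-2.51279,-2.51261] ⇒ x*=-2.5127
Stable set (-2.5127, 0).

(-2.5127,0); λ=-6 ⇒ h* = 0.4188.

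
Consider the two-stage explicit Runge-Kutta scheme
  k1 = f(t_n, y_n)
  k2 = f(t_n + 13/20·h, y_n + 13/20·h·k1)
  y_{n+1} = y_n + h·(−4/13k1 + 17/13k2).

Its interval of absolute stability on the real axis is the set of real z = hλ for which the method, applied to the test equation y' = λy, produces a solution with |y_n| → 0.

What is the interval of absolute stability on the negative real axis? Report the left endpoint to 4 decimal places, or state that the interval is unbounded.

z∈(-1.1765,0).

On y'=λy, z=hλ:
  k1=λy_n ⇒ h·k1=z·y_n;  k2=λ(1+13/20z)y_n ⇒ h·k2=z(1+13/20z)y_n
  y_{n+1}/y_n = 1 − 4/13z + 17/13z(1+13/20z) = 1 + z + 17/20z²
  Hence R(z) = 1 + z + 17/20z².

Boundary: |R(x)|=1, x<0.
x=-1.05: |R|=0.8871
R=1: x+17/20x²=0 ⇒ x=−20/17=-1.1765; min R=1−1/(4·17/20)=0.7059>−1
Confirm numerically:
  x=-1.076: |R|=0.90811 <1
  x=-1.031: |R|=0.87252 <1
  x=-0.886: |R|=0.78125 <1
  x=-0.636: |R|=0.70782 <1
  x=-1.334: |R|=1.17862 >1
  x=-1.302: |R|=1.13892 >1
Interval (-1.1765, 0).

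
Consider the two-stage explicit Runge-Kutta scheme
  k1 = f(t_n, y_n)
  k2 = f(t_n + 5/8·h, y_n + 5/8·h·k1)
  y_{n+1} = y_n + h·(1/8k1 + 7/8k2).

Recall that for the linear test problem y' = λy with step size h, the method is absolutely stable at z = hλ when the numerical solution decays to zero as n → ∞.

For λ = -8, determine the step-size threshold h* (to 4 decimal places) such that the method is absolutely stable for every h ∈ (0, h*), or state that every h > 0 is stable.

Set f=λy, z=hλ:
  k1=λy_n ⇒ h·k1=z·y_n;  k2=λ(1+5/8z)y_n ⇒ h·k2=z(1+5/8z)y_n
  y_{n+1}/y_n = 1 + 1/8z + 7/8z(1+5/8z) = 1 + z + 35/64z²
  R(z) = 1 + z + 35/64z².

Need |R(x)|<1, x<0.
x=-0.98: |R|=0.5452
R=1: x+35/64x²=0 ⇒ x=−64/35=-1.8286; min R=1−1/(4·35/64)=0.5429>−1
Confirm numerically:
  x=-1.606: |R|=0.80452 <1
  x=-0.905: |R|=0.54290 <1
  x=-0.877: |R|=0.54362 <1
  x=-2.206: |R|=1.45533 >1
  x=-1.871: |R|=1.04341 >1
Interval (-1.8286, 0).

(-1.8286,0); λ=-8 ⇒ h* = (64/35)/8 = 0.2286.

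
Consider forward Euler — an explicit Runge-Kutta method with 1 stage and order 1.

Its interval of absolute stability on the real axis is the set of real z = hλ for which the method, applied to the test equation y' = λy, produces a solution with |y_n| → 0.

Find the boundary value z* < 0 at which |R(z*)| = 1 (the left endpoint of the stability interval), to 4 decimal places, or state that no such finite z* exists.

Test eqn y'=λy, z=hλ:
  order 1, 1-stage ⇒ R(z)=1+z
  (e.g. R(-0.41)=0.59000, |R|=0.59000)

Boundary: |R(x)|=1, x<0.
x=-0.41: |R|=0.5900
|R(-1.75)|=0.7500 |R(-1.25)|=0.2500 |R(-0.79)|=0.2100
Bisect:
  x_lo=-2.8190 |R|=1.8190  x_hi=-0.1558 |R|=0.8442
  mid=-1.48739 |R|=0.48739 →hi
  mid=-2.15321 |R|=1.15321 →lo
  mid=-1.82030 |R|=0.82030 →hi
  mid=-1.98675 |R|=0.98675 →hi
  mid=-2.06998 |R|=1.06998 →lo
  mid=-2.02837 |R|=1.02837 →lo
  mid=-2.00756 |R|=1.00756 →lo
  ...
  [-2.00008,-1.99992] ⇒ x*=-2.0000
Interval (-2.0000, 0).

left endpoint -2.0000.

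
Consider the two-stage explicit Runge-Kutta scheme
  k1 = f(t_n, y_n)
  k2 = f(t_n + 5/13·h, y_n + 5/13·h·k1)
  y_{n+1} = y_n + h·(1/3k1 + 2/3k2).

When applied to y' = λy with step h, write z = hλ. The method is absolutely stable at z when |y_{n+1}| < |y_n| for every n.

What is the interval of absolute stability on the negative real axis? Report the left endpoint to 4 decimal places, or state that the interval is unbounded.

With y'=λy (z=hλ):
  k1=λy_n ⇒ h·k1=z·y_n;  k2=λ(1+5/13z)y_n ⇒ h·k2=z(1+5/13z)y_n
  y_{n+1}/y_n = 1 + 1/3z + 2/3z(1+5/13z) = 1 + z + 10/39z²
  Hence R(z) = 1 + z + 10/39z².

Solve |R(x)|<1 on ℝ⁻.
x=-1.45: |R|=0.0891
R=1: x+10/39x²=0 ⇒ x=−39/10=-3.9000; min R=1−1/(4·10/39)=0.0250>−1
Confirm numerically:
  x=-3.783: |R|=0.88651 <1
  x=-3.684: |R|=0.79596 <1
  x=-3.100: |R|=0.36410 <1
  x=-2.189: |R|=0.03965 <1
  x=-4.485: |R|=1.67275 >1
  x=-4.049: |R|=1.15469 >1
Interval (-3.9000, 0).

(-3.9000, 0).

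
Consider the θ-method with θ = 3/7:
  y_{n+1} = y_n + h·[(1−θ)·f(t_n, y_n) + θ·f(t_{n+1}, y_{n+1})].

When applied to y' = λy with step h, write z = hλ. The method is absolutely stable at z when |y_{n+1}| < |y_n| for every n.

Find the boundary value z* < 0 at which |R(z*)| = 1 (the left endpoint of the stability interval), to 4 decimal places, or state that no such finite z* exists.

z* = -14.0000.

With y'=λy (z=hλ):
  y_{n+1} = y_n + z·[4/7·y_n + 3/7·y_{n+1}] ⇒ (1 − 3/7z)y_{n+1} = (1 + 4/7z)y_n
  ⇒ R(z) = (1 + 4/7z)/(1 − 3/7z).

Need |R(x)|<1, x<0.
x=-0.84: |R|=0.3824
R=−1: 1+4/7x = −1+3/7x ⇒ -1/7x=2 ⇒ x=2/(-1/7)=-14.0000
Confirm numerically:
  x=-11.807: |R|=0.94830 <1
  x=-11.554: |R|=0.94129 <1
  x=-9.997: |R|=0.89178 <1
  x=-6.450: |R|=0.71347 <1
  x=-14.520: |R|=1.01028 >1
  x=-14.379: |R|=1.00756 >1
  x=-14.216: |R|=1.00435 >1
Stable set (-14.0000, 0).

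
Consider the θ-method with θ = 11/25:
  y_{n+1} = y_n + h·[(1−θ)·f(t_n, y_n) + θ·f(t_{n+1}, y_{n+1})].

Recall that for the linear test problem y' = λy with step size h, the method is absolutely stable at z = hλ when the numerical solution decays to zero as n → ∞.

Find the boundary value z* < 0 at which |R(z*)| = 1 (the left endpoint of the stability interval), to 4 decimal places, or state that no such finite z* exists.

z* = -16.6667.

On y'=λy, z=hλ:
  y_{n+1} = y_n + z·[14/25·y_n + 11/25·y_{n+1}] ⇒ (1 − 11/25z)y_{n+1} = (1 + 14/25z)y_n
  R(z) = (1 + 14/25z)/(1 − 11/25z).

Find x<0 with |R(x)|<1.
x=-0.58: |R|=0.5379
R=−1: 1+14/25x = −1+11/25x ⇒ -3/25x=2 ⇒ x=2/(-3/25)=-16.6667
Confirm numerically:
  x=-15.889: |R|=0.98832 <1
  x=-11.929: |R|=0.90902 <1
  x=-11.067: |R|=0.88552 <1
  x=-17.203: |R|=1.00751 >1
  x=-17.111: |R|=1.00625 >1
Stable set (-16.6667, 0).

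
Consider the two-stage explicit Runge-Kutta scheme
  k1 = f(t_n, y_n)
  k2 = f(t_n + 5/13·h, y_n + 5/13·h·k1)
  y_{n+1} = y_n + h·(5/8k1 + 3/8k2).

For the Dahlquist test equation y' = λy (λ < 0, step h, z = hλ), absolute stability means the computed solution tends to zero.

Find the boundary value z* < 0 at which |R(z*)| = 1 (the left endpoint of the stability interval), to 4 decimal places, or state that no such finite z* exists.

left endpoint -6.9333.

Test eqn y'=λy, z=hλ:
  k1=λy_n ⇒ h·k1=z·y_n;  k2=λ(1+5/13z)y_n ⇒ h·k2=z(1+5/13z)y_n
  y_{n+1}/y_n = 1 + 5/8z + 3/8z(1+5/13z) = 1 + z + 15/104z²
  R(z) = 1 + z + 15/104z².

Need |R(x)|<1, x<0.
x=-1.6: |R|=0.2308
R=1: x+15/104x²=0 ⇒ x=−104/15=-6.9333; min R=1−1/(4·15/104)=-0.7333>−1
Confirm numerically:
  x=-6.005: |R|=0.19597 <1
  x=-4.856: |R|=0.45493 <1
  x=-4.077: |R|=0.67961 <1
  x=-7.276: |R|=1.35960 >1
  x=-7.230: |R|=1.30936 >1
So |R|<1 on (-6.9333, 0).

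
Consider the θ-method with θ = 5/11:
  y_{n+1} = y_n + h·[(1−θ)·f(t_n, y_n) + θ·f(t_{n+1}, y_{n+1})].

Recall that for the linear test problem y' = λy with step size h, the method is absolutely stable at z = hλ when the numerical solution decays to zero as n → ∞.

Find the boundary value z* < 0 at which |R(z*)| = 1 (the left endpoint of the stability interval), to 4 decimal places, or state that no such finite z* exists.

left endpoint -22.0000.

Set f=λy, z=hλ:
  y_{n+1} = y_n + z·[6/11·y_n + 5/11·y_{n+1}] ⇒ (1 − 5/11z)y_{n+1} = (1 + 6/11z)y_n
  so R(z) = (1 + 6/11z)/(1 − 5/11z).

Find x<0 with |R(x)|<1.
x=-1.52: |R|=0.1011
R=−1: 1+6/11x = −1+5/11x ⇒ -1/11x=2 ⇒ x=2/(-1/11)=-22.0000
Confirm numerically:
  x=-20.856: |R|=0.99008 <1
  x=-15.337: |R|=0.92401 <1
  x=-14.122: |R|=0.90347 <1
  x=-22.573: |R|=1.00463 >1
  x=-22.080: |R|=1.00066 >1
Stable set (-22.0000, 0).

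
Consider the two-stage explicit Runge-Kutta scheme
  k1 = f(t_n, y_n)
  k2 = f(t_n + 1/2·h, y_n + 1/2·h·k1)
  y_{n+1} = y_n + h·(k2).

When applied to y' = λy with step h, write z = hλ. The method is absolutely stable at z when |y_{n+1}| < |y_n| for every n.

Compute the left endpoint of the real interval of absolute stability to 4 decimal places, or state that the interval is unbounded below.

Test eqn y'=λy, z=hλ:
  k1=λy_n ⇒ h·k1=z·y_n;  k2=λ(1+1/2z)y_n ⇒ h·k2=z(1+1/2z)y_n
  y_{n+1}/y_n = 1 + z(1+1/2z) = 1 + z + 1/2z²
  Hence R(z) = 1 + z + 1/2z².

Boundary: |R(x)|=1, x<0.
x=-0.39: |R|=0.6861
R=1: x+1/2x²=0 ⇒ x=−2=-2.0000; min R=1−1/(4·1/2)=0.5000>−1
Confirm numerically:
  x=-1.890: |R|=0.89605 <1
  x=-1.695: |R|=0.74151 <1
  x=-1.372: |R|=0.56919 <1
  x=-0.853: |R|=0.51080 <1
  x=-2.195: |R|=1.21401 >1
  x=-2.151: |R|=1.16240 >1
Stable set (-2.0000, 0).

z* = -2.0000.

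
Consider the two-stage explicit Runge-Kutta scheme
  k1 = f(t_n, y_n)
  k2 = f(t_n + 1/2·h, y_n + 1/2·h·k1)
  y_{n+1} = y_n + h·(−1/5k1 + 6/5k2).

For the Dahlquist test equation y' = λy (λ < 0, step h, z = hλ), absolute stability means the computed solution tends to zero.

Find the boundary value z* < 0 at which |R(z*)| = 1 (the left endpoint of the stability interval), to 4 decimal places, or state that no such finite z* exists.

On y'=λy, z=hλ:
  k1=λy_n ⇒ h·k1=z·y_n;  k2=λ(1+1/2z)y_n ⇒ h·k2=z(1+1/2z)y_n
  y_{n+1}/y_n = 1 − 1/5z + 6/5z(1+1/2z) = 1 + z + 3/5z²
  so R(z) = 1 + z + 3/5z².

Need |R(x)|<1, x<0.
x=-1.63: |R|=0.9641
R=1: x+3/5x²=0 ⇒ x=−5/3=-1.6667; min R=1−1/(4·3/5)=0.5833>−1
Confirm numerically:
  x=-1.234: |R|=0.67965 <1
  x=-1.154: |R|=0.64503 <1
  x=-0.869: |R|=0.58410 <1
  x=-0.726: |R|=0.59025 <1
  x=-2.065: |R|=1.49353 >1
  x=-1.927: |R|=1.30100 >1
So |R|<1 on (-1.6667, 0).

z* = -1.6667.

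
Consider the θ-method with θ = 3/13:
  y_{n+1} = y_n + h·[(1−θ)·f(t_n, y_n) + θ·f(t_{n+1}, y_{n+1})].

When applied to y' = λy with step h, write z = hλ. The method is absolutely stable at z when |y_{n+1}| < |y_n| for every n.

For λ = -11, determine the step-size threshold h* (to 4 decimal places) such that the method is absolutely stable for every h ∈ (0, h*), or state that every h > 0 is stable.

(-3.7143,0); λ=-11 ⇒ h* = (26/7)/11 = 0.3377.

On y'=λy, z=hλ:
  y_{n+1} = y_n + z·[10/13·y_n + 3/13·y_{n+1}] ⇒ (1 − 3/13z)y_{n+1} = (1 + 10/13z)y_n
  R(z) = (1 + 10/13z)/(1 − 3/13z).

Need |R(x)|<1, x<0.
x=-1.1: |R|=0.1227
R=−1: 1+10/13x = −1+3/13x ⇒ -7/13x=2 ⇒ x=2/(-7/13)=-3.7143
Confirm numerically:
  x=-3.353: |R|=0.89032 <1
  x=-2.423: |R|=0.55405 <1
  x=-2.283: |R|=0.49524 <1
  x=-1.686: |R|=0.21376 <1
  x=-4.306: |R|=1.15981 >1
  x=-4.264: |R|=1.14919 >1
  x=-4.023: |R|=1.08620 >1
Stable set (-3.7143, 0).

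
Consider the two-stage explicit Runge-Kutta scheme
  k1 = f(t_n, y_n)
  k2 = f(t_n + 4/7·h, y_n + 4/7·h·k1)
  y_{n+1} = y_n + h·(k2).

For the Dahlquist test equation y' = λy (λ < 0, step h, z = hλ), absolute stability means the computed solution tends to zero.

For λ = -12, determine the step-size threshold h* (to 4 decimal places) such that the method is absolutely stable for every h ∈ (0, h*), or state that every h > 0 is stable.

(-1.7500,0); λ=-12 ⇒ h* = (7/4)/12 = 0.1458.

With y'=λy (z=hλ):
  k1=λy_n ⇒ h·k1=z·y_n;  k2=λ(1+4/7z)y_n ⇒ h·k2=z(1+4/7z)y_n
  y_{n+1}/y_n = 1 + z(1+4/7z) = 1 + z + 4/7z²
  Hence R(z) = 1 + z + 4/7z².

Solve |R(x)|<1 on ℝ⁻.
x=-1.1: |R|=0.5914
R=1: x+4/7x²=0 ⇒ x=−7/4=-1.7500; min R=1−1/(4·4/7)=0.5625>−1
Confirm numerically:
  x=-1.440: |R|=0.74491 <1
  x=-1.311: |R|=0.67113 <1
  x=-1.077: |R|=0.58582 <1
  x=-2.170: |R|=1.52080 >1
  x=-2.125: |R|=1.45536 >1
  x=-1.993: |R|=1.27674 >1
Stable set (-1.7500, 0).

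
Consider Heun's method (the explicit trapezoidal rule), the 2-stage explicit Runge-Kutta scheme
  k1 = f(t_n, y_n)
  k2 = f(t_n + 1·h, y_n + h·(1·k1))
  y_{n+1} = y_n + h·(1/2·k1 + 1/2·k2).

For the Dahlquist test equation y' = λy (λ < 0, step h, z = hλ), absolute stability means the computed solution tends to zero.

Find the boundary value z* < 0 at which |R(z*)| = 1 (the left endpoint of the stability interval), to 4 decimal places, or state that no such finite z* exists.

left endpoint -2.0000.

Test eqn y'=λy, z=hλ:
  order 2, 2-stage ⇒ R(z)=1+z+z^2/2
  (e.g. R(-0.93)=0.50245, |R|=0.50245)

Solve |R(x)|<1 on ℝ⁻.
x=-0.93: |R|=0.5025
|R(-2.18)|=1.1962 |R(-2.14)|=1.1498 |R(-1.18)|=0.5162
Bisect:
  x_lo=-2.6426 |R|=1.8491  x_hi=-0.2877 |R|=0.7537
  mid=-1.46516 |R|=0.60819 →hi
  mid=-2.05390 |R|=1.05535 →lo
  mid=-1.75953 |R|=0.78844 →hi
  mid=-1.90671 |R|=0.91107 →hi
  mid=-1.98031 |R|=0.98050 →hi
  mid=-2.01710 |R|=1.01725 →lo
  mid=-1.99870 |R|=0.99871 →hi
  mid=-2.00790 |R|=1.00793 →lo
  ...
  [-2.00014,-2.00000] ⇒ x*=-2.0000
Stable set (-2.0000, 0).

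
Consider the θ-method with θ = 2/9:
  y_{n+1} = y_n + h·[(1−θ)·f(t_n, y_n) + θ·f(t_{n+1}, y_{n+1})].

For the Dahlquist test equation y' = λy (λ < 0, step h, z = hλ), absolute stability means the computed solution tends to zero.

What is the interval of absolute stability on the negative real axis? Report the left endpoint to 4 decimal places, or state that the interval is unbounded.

(-3.6000, 0).

With y'=λy (z=hλ):
  y_{n+1} = y_n + z·[7/9·y_n + 2/9·y_{n+1}] ⇒ (1 − 2/9z)y_{n+1} = (1 + 7/9z)y_n
  Hence R(z) = (1 + 7/9z)/(1 − 2/9z).

Need |R(x)|<1, x<0.
x=-1.18: |R|=0.0651
R=−1: 1+7/9x = −1+2/9x ⇒ -5/9x=2 ⇒ x=2/(-5/9)=-3.6000
Confirm numerically:
  x=-3.469: |R|=0.95890 <1
  x=-3.281: |R|=0.89751 <1
  x=-2.767: |R|=0.71343 <1
  x=-1.922: |R|=0.34678 <1
  x=-3.700: |R|=1.03049 >1
  x=-3.648: |R|=1.01473 >1
Interval (-3.6000, 0).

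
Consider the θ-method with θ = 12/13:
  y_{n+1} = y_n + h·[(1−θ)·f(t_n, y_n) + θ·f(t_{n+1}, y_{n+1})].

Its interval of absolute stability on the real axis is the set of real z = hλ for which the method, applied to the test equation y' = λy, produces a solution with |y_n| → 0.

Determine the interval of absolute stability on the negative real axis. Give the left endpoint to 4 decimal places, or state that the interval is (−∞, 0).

With y'=λy (z=hλ):
  y_{n+1} = y_n + z·[1/13·y_n + 12/13·y_{n+1}] ⇒ (1 − 12/13z)y_{n+1} = (1 + 1/13z)y_n
  R(z) = (1 + 1/13z)/(1 − 12/13z).

Need |R(x)|<1, x<0.
x=-1.19: |R|=0.4329
x=-2: |R|=0.2973
x=-10: |R|=0.0226
x=-100: |R|=0.0717
θ=12/13≥1/2 ⇒ |1+1/13x|<|1−12/13x| ∀x<0 ⇒ unbounded interval.

(−∞, 0) — no finite endpoint.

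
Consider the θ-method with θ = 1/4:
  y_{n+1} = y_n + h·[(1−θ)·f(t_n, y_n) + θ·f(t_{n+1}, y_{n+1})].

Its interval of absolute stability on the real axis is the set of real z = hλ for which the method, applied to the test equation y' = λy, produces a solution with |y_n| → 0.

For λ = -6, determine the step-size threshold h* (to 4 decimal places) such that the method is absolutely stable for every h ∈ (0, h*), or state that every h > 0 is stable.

With y'=λy (z=hλ):
  y_{n+1} = y_n + z·[3/4·y_n + 1/4·y_{n+1}] ⇒ (1 − 1/4z)y_{n+1} = (1 + 3/4z)y_n
  R(z) = (1 + 3/4z)/(1 − 1/4z).

Solve |R(x)|<1 on ℝ⁻.
x=-1.74: |R|=0.2125
R=−1: 1+3/4x = −1+1/4x ⇒ -1/2x=2 ⇒ x=2/(-1/2)=-4.0000
Confirm numerically:
  x=-3.695: |R|=0.92073 <1
  x=-3.322: |R|=0.81480 <1
  x=-3.258: |R|=0.79554 <1
  x=-4.228: |R|=1.05542 >1
  x=-4.116: |R|=1.02859 >1
  x=-4.081: |R|=1.02005 >1
Interval (-4.0000, 0).

(-4.0000,0); λ=-6 ⇒ h* = (4)/6 = 0.6667.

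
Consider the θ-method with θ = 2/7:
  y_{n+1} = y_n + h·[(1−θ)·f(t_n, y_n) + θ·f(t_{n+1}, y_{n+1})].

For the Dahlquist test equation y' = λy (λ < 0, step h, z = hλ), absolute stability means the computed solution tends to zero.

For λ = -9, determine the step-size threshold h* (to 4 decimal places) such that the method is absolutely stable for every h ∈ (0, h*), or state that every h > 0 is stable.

(-4.6667,0); λ=-9 ⇒ h* = (14/3)/9 = 0.5185.

Set f=λy, z=hλ:
  y_{n+1} = y_n + z·[5/7·y_n + 2/7·y_{n+1}] ⇒ (1 − 2/7z)y_{n+1} = (1 + 5/7z)y_n
  R(z) = (1 + 5/7z)/(1 − 2/7z).

Solve |R(x)|<1 on ℝ⁻.
x=-0.76: |R|=0.3756
R=−1: 1+5/7x = −1+2/7x ⇒ -3/7x=2 ⇒ x=2/(-3/7)=-4.6667
Confirm numerically:
  x=-4.541: |R|=0.97656 <1
  x=-3.469: |R|=0.74222 <1
  x=-2.938: |R|=0.59724 <1
  x=-2.258: |R|=0.37253 <1
  x=-5.256: |R|=1.10096 >1
  x=-5.128: |R|=1.08020 >1
  x=-4.868: |R|=1.03609 >1
So |R|<1 on (-4.6667, 0).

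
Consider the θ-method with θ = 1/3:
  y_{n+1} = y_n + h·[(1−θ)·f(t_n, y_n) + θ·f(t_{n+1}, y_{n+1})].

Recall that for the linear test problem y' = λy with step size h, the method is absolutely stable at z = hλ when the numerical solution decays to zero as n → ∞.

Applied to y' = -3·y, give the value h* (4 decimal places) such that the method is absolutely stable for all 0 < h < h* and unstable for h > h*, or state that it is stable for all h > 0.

(-6.0000,0); λ=-3 ⇒ h* = (6)/3 = 2.0000.

On y'=λy, z=hλ:
  y_{n+1} = y_n + z·[2/3·y_n + 1/3·y_{n+1}] ⇒ (1 − 1/3z)y_{n+1} = (1 + 2/3z)y_n
  R(z) = (1 + 2/3z)/(1 − 1/3z).

Find x<0 with |R(x)|<1.
x=-0.48: |R|=0.5862
R=−1: 1+2/3x = −1+1/3x ⇒ -1/3x=2 ⇒ x=2/(-1/3)=-6.0000
Confirm numerically:
  x=-4.361: |R|=0.77734 <1
  x=-3.929: |R|=0.70111 <1
  x=-3.446: |R|=0.60379 <1
  x=-6.231: |R|=1.02502 >1
  x=-6.021: |R|=1.00233 >1
So |R|<1 on (-6.0000, 0).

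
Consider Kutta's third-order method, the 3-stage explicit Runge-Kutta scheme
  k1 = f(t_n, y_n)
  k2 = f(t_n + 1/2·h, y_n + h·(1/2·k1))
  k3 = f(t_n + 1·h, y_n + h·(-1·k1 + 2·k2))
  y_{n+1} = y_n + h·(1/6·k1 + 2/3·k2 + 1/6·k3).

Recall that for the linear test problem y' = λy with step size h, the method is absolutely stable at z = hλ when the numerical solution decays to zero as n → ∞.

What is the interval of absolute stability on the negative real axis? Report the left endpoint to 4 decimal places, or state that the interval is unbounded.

With y'=λy (z=hλ):
  order 3, 3-stage ⇒ R(z)=1+z+z^2/2+z^3/6
  (e.g. R(-1.27)=0.19505, |R|=0.19505)

Need |R(x)|<1, x<0.
x=-1.27: |R|=0.1951
|R(-1.19)|=0.2372 |R(-1.18)|=0.2424 |R(-0.74)|=0.4663
Bisect:
  x_lo=-3.2090 |R|=2.5677  x_hi=-0.0928 |R|=0.9114
  mid=-1.65088 |R|=0.03806 →hi
  mid=-2.42994 |R|=0.86894 →hi
  mid=-2.81947 |R|=1.58028 →lo
  mid=-2.62470 |R|=1.19380 →lo
  mid=-2.52732 |R|=1.02413 →lo
  mid=-2.47863 |R|=0.94478 →hi
  mid=-2.50298 |R|=0.98401 →hi
  mid=-2.51515 |R|=1.00396 →lo
  mid=-2.50906 |R|=0.99396 →hi
  mid=-2.51211 |R|=0.99895 →hi
  ...
  [-2.51287,-2.51268] ⇒ x*=-2.5127
Stable set (-2.5127, 0).

(-2.5127, 0).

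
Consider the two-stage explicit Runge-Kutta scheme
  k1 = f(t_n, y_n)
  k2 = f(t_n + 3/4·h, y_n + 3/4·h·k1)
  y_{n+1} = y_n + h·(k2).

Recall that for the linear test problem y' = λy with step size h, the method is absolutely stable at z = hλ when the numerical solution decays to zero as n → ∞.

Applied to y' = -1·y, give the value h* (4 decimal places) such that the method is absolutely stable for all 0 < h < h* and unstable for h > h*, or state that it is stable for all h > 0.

(-1.3333,0); λ=-1 ⇒ h* = (4/3)/1 = 1.3333.

Set f=λy, z=hλ:
  k1=λy_n ⇒ h·k1=z·y_n;  k2=λ(1+3/4z)y_n ⇒ h·k2=z(1+3/4z)y_n
  y_{n+1}/y_n = 1 + z(1+3/4z) = 1 + z + 3/4z²
  so R(z) = 1 + z + 3/4z².

Need |R(x)|<1, x<0.
x=-1.44: |R|=1.1152
R=1: x+3/4x²=0 ⇒ x=−4/3=-1.3333; min R=1−1/(4·3/4)=0.6667>−1
Confirm numerically:
  x=-1.284: |R|=0.95249 <1
  x=-1.008: |R|=0.75405 <1
  x=-0.691: |R|=0.66711 <1
  x=-0.630: |R|=0.66768 <1
  x=-1.701: |R|=1.46905 >1
  x=-1.595: |R|=1.31302 >1
  x=-1.565: |R|=1.27192 >1
Stable set (-1.3333, 0).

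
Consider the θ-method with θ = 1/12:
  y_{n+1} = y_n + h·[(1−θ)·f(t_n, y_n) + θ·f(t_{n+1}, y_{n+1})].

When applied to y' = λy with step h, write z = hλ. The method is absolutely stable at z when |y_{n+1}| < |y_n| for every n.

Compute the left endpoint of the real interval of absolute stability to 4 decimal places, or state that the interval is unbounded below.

On y'=λy, z=hλ:
  y_{n+1} = y_n + z·[11/12·y_n + 1/12·y_{n+1}] ⇒ (1 − 1/12z)y_{n+1} = (1 + 11/12z)y_n
  Hence R(z) = (1 + 11/12z)/(1 − 1/12z).

Need |R(x)|<1, x<0.
x=-1.32: |R|=0.1892
R=−1: 1+11/12x = −1+1/12x ⇒ -5/6x=2 ⇒ x=2/(-5/6)=-2.4000
Confirm numerically:
  x=-1.814: |R|=0.57579 <1
  x=-1.366: |R|=0.22640 <1
  x=-1.184: |R|=0.07767 <1
  x=-0.988: |R|=0.08716 <1
  x=-2.816: |R|=1.28078 >1
  x=-2.716: |R|=1.21473 >1
Interval (-2.4000, 0).

z* = -2.4000.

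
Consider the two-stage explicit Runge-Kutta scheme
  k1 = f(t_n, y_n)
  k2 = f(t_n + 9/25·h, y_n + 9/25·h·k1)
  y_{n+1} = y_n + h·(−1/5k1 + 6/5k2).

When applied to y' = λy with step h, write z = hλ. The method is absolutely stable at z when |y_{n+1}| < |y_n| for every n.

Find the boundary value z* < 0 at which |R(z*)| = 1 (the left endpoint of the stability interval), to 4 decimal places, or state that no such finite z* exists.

Test eqn y'=λy, z=hλ:
  k1=λy_n ⇒ h·k1=z·y_n;  k2=λ(1+9/25z)y_n ⇒ h·k2=z(1+9/25z)y_n
  y_{n+1}/y_n = 1 − 1/5z + 6/5z(1+9/25z) = 1 + z + 54/125z²
  so R(z) = 1 + z + 54/125z².

Solve |R(x)|<1 on ℝ⁻.
x=-1.23: |R|=0.4236
R=1: x+54/125x²=0 ⇒ x=−125/54=-2.3148; min R=1−1/(4·54/125)=0.4213>−1
Confirm numerically:
  x=-2.199: |R|=0.88998 <1
  x=-2.065: |R|=0.77715 <1
  x=-1.792: |R|=0.59527 <1
  x=-0.991: |R|=0.43326 <1
  x=-2.782: |R|=1.56147 >1
  x=-2.777: |R|=1.55447 >1
  x=-2.509: |R|=1.21047 >1
So |R|<1 on (-2.3148, 0).

left endpoint -2.3148.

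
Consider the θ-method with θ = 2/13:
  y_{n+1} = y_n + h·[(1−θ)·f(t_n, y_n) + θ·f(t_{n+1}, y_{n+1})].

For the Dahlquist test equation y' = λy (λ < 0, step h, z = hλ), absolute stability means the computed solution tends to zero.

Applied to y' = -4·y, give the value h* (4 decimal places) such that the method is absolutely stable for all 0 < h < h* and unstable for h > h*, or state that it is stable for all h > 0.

Set f=λy, z=hλ:
  y_{n+1} = y_n + z·[11/13·y_n + 2/13·y_{n+1}] ⇒ (1 − 2/13z)y_{n+1} = (1 + 11/13z)y_n
  ⇒ R(z) = (1 + 11/13z)/(1 − 2/13z).

Find x<0 with |R(x)|<1.
x=-1.1: |R|=0.0592
R=−1: 1+11/13x = −1+2/13x ⇒ -9/13x=2 ⇒ x=2/(-9/13)=-2.8889
Confirm numerically:
  x=-2.499: |R|=0.80503 <1
  x=-1.997: |R|=0.52766 <1
  x=-1.842: |R|=0.43527 <1
  x=-3.324: |R|=1.19931 >1
  x=-3.200: |R|=1.14433 >1
Interval (-2.8889, 0).

(-2.8889,0); λ=-4 ⇒ h* = (26/9)/4 = 0.7222.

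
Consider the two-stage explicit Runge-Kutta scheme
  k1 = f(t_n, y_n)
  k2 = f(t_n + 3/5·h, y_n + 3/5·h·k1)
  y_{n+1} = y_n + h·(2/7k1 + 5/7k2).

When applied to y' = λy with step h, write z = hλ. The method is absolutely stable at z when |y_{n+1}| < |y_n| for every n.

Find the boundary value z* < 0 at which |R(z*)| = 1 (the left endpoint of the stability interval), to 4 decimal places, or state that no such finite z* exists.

Test eqn y'=λy, z=hλ:
  k1=λy_n ⇒ h·k1=z·y_n;  k2=λ(1+3/5z)y_n ⇒ h·k2=z(1+3/5z)y_n
  y_{n+1}/y_n = 1 + 2/7z + 5/7z(1+3/5z) = 1 + z + 3/7z²
  ⇒ R(z) = 1 + z + 3/7z².

Need |R(x)|<1, x<0.
x=-1.32: |R|=0.4267
R=1: x+3/7x²=0 ⇒ x=−7/3=-2.3333; min R=1−1/(4·3/7)=0.4167>−1
Confirm numerically:
  x=-1.590: |R|=0.49347 <1
  x=-1.193: |R|=0.41696 <1
  x=-1.056: |R|=0.42192 <1
  x=-2.686: |R|=1.40597 >1
  x=-2.502: |R|=1.18086 >1
  x=-2.447: |R|=1.11920 >1
Interval (-2.3333, 0).

z* = -2.3333.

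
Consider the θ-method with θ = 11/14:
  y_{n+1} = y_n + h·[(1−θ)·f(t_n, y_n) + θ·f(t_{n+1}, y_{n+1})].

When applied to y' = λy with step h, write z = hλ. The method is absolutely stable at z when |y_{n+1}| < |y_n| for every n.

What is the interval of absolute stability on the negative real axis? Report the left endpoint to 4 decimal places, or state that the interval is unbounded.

(−∞, 0) — no finite endpoint.

With y'=λy (z=hλ):
  y_{n+1} = y_n + z·[3/14·y_n + 11/14·y_{n+1}] ⇒ (1 − 11/14z)y_{n+1} = (1 + 3/14z)y_n
  Hence R(z) = (1 + 3/14z)/(1 − 11/14z).

Need |R(x)|<1, x<0.
x=-1.25: |R|=0.3694
x=-2: |R|=0.2222
x=-10: |R|=0.1290
x=-100: |R|=0.2567
θ=11/14≥1/2 ⇒ |1+3/14x|<|1−11/14x| ∀x<0 ⇒ stable on all of ℝ⁻.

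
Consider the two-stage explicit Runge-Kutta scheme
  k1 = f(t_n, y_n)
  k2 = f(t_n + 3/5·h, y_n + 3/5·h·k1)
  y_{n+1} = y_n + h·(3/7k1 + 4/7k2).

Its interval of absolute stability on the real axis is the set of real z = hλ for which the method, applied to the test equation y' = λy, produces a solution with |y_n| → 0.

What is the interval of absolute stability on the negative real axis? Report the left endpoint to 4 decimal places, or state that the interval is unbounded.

z∈(-2.9167,0).

Test eqn y'=λy, z=hλ:
  k1=λy_n ⇒ h·k1=z·y_n;  k2=λ(1+3/5z)y_n ⇒ h·k2=z(1+3/5z)y_n
  y_{n+1}/y_n = 1 + 3/7z + 4/7z(1+3/5z) = 1 + z + 12/35z²
  ⇒ R(z) = 1 + z + 12/35z².

Need |R(x)|<1, x<0.
x=-1.13: |R|=0.3078
R=1: x+12/35x²=0 ⇒ x=−35/12=-2.9167; min R=1−1/(4·12/35)=0.2708>−1
Confirm numerically:
  x=-2.390: |R|=0.56843 <1
  x=-2.197: |R|=0.45791 <1
  x=-1.882: |R|=0.33237 <1
  x=-1.584: |R|=0.27625 <1
  x=-3.489: |R|=1.68464 >1
  x=-3.212: |R|=1.32524 >1
  x=-3.026: |R|=1.11343 >1
Interval (-2.9167, 0).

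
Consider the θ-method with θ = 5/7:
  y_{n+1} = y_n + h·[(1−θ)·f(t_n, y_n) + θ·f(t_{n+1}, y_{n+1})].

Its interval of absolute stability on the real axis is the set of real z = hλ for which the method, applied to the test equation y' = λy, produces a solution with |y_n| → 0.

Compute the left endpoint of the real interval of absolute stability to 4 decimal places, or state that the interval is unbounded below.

With y'=λy (z=hλ):
  y_{n+1} = y_n + z·[2/7·y_n + 5/7·y_{n+1}] ⇒ (1 − 5/7z)y_{n+1} = (1 + 2/7z)y_n
  ⇒ R(z) = (1 + 2/7z)/(1 − 5/7z).

Need |R(x)|<1, x<0.
x=-0.87: |R|=0.4634
x=-2: |R|=0.1765
x=-10: |R|=0.2281
x=-100: |R|=0.3807
θ=5/7≥1/2 ⇒ |1+2/7x|<|1−5/7x| ∀x<0 ⇒ unbounded interval.

(−∞, 0) — no finite endpoint.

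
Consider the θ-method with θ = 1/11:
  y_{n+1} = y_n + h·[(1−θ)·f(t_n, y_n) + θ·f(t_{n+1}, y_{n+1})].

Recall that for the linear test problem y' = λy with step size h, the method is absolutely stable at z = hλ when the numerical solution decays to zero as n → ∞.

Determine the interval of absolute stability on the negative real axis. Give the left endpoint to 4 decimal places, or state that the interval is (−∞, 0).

(-2.4444, 0).

Test eqn y'=λy, z=hλ:
  y_{n+1} = y_n + z·[10/11·y_n + 1/11·y_{n+1}] ⇒ (1 − 1/11z)y_{n+1} = (1 + 10/11z)y_n
  so R(z) = (1 + 10/11z)/(1 − 1/11z).

Find x<0 with |R(x)|<1.
x=-0.5: |R|=0.5217
R=−1: 1+10/11x = −1+1/11x ⇒ -9/11x=2 ⇒ x=2/(-9/11)=-2.4444
Confirm numerically:
  x=-2.315: |R|=0.91250 <1
  x=-1.742: |R|=0.50385 <1
  x=-1.454: |R|=0.28425 <1
  x=-1.335: |R|=0.19051 <1
  x=-2.834: |R|=1.25343 >1
  x=-2.685: |R|=1.15820 >1
So |R|<1 on (-2.4444, 0).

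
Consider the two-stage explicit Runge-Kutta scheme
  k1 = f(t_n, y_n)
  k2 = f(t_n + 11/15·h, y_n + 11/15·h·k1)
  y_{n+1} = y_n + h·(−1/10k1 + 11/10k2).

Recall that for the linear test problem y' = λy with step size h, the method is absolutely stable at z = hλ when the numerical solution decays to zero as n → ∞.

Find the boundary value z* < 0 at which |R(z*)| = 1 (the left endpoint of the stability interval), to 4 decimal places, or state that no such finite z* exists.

left endpoint -1.2397.

With y'=λy (z=hλ):
  k1=λy_n ⇒ h·k1=z·y_n;  k2=λ(1+11/15z)y_n ⇒ h·k2=z(1+11/15z)y_n
  y_{n+1}/y_n = 1 − 1/10z + 11/10z(1+11/15z) = 1 + z + 121/150z²
  ⇒ R(z) = 1 + z + 121/150z².

Find x<0 with |R(x)|<1.
x=-1.12: |R|=0.8919
R=1: x+121/150x²=0 ⇒ x=−150/121=-1.2397; min R=1−1/(4·121/150)=0.6901>−1
Confirm numerically:
  x=-1.025: |R|=0.82250 <1
  x=-1.020: |R|=0.81926 <1
  x=-1.013: |R|=0.81478 <1
  x=-1.507: |R|=1.32498 >1
  x=-1.492: |R|=1.30369 >1
Stable set (-1.2397, 0).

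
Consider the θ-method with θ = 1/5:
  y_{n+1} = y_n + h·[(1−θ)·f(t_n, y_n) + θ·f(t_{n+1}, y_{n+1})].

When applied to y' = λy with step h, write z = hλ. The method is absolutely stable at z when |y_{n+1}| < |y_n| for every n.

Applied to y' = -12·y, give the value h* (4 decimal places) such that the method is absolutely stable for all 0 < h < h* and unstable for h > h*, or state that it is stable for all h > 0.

On y'=λy, z=hλ:
  y_{n+1} = y_n + z·[4/5·y_n + 1/5·y_{n+1}] ⇒ (1 − 1/5z)y_{n+1} = (1 + 4/5z)y_n
  R(z) = (1 + 4/5z)/(1 − 1/5z).

Boundary: |R(x)|=1, x<0.
x=-1.5: |R|=0.1538
R=−1: 1+4/5x = −1+1/5x ⇒ -3/5x=2 ⇒ x=2/(-3/5)=-3.3333
Confirm numerically:
  x=-2.935: |R|=0.84940 <1
  x=-2.836: |R|=0.80960 <1
  x=-2.516: |R|=0.67376 <1
  x=-1.499: |R|=0.15325 <1
  x=-3.814: |R|=1.16360 >1
  x=-3.382: |R|=1.01742 >1
  x=-3.355: |R|=1.00778 >1
Stable set (-3.3333, 0).

(-3.3333,0); λ=-12 ⇒ h* = (10/3)/12 = 0.2778.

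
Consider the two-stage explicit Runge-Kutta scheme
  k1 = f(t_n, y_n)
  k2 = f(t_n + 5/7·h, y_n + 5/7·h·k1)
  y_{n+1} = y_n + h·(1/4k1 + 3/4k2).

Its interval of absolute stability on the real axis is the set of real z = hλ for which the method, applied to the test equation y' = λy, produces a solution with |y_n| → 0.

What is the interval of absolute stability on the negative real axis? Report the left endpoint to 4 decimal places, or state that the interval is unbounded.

z∈(-1.8667,0).

On y'=λy, z=hλ:
  k1=λy_n ⇒ h·k1=z·y_n;  k2=λ(1+5/7z)y_n ⇒ h·k2=z(1+5/7z)y_n
  y_{n+1}/y_n = 1 + 1/4z + 3/4z(1+5/7z) = 1 + z + 15/28z²
  ⇒ R(z) = 1 + z + 15/28z².

Boundary: |R(x)|=1, x<0.
x=-0.8: |R|=0.5429
R=1: x+15/28x²=0 ⇒ x=−28/15=-1.8667; min R=1−1/(4·15/28)=0.5333>−1
Confirm numerically:
  x=-1.522: |R|=0.71897 <1
  x=-1.470: |R|=0.68762 <1
  x=-1.286: |R|=0.59996 <1
  x=-1.198: |R|=0.57086 <1
  x=-2.113: |R|=1.27884 >1
  x=-1.914: |R|=1.04853 >1
Interval (-1.8667, 0).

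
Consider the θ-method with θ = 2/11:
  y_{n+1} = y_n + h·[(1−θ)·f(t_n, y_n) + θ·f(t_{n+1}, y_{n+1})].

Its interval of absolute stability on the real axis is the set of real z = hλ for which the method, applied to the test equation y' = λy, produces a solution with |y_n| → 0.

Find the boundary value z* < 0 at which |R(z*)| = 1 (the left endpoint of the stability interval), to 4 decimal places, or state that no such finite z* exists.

Set f=λy, z=hλ:
  y_{n+1} = y_n + z·[9/11·y_n + 2/11·y_{n+1}] ⇒ (1 − 2/11z)y_{n+1} = (1 + 9/11z)y_n
  Hence R(z) = (1 + 9/11z)/(1 − 2/11z).

Find x<0 with |R(x)|<1.
x=-1.23: |R|=0.0052
R=−1: 1+9/11x = −1+2/11x ⇒ -7/11x=2 ⇒ x=2/(-7/11)=-3.1429
Confirm numerically:
  x=-2.875: |R|=0.88806 <1
  x=-2.841: |R|=0.87334 <1
  x=-2.304: |R|=0.62378 <1
  x=-1.702: |R|=0.29978 <1
  x=-3.693: |R|=1.20945 >1
  x=-3.595: |R|=1.17400 >1
  x=-3.586: |R|=1.17070 >1
Interval (-3.1429, 0).

z* = -3.1429.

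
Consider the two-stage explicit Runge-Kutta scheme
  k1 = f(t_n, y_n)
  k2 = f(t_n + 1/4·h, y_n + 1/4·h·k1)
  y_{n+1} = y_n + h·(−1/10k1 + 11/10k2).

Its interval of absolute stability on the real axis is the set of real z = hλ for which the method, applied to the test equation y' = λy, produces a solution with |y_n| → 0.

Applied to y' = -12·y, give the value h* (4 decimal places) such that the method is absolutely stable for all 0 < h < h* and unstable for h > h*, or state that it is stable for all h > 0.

With y'=λy (z=hλ):
  k1=λy_n ⇒ h·k1=z·y_n;  k2=λ(1+1/4z)y_n ⇒ h·k2=z(1+1/4z)y_n
  y_{n+1}/y_n = 1 − 1/10z + 11/10z(1+1/4z) = 1 + z + 11/40z²
  Hence R(z) = 1 + z + 11/40z².

Need |R(x)|<1, x<0.
x=-0.71: |R|=0.4286
R=1: x+11/40x²=0 ⇒ x=−40/11=-3.6364; min R=1−1/(4·11/40)=0.0909>−1
Confirm numerically:
  x=-3.503: |R|=0.87153 <1
  x=-3.498: |R|=0.86690 <1
  x=-2.443: |R|=0.19827 <1
  x=-4.135: |R|=1.56701 >1
  x=-4.107: |R|=1.53155 >1
  x=-3.785: |R|=1.15471 >1
So |R|<1 on (-3.6364, 0).

(-3.6364,0); λ=-12 ⇒ h* = (40/11)/12 = 0.3030.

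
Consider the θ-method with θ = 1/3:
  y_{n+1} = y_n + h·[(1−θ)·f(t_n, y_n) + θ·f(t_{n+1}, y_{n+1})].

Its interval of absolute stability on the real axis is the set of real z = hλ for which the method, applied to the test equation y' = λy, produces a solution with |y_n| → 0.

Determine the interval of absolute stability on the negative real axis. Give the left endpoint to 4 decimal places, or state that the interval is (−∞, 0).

Test eqn y'=λy, z=hλ:
  y_{n+1} = y_n + z·[2/3·y_n + 1/3·y_{n+1}] ⇒ (1 − 1/3z)y_{n+1} = (1 + 2/3z)y_n
  R(z) = (1 + 2/3z)/(1 − 1/3z).

Find x<0 with |R(x)|<1.
x=-1.57: |R|=0.0306
R=−1: 1+2/3x = −1+1/3x ⇒ -1/3x=2 ⇒ x=2/(-1/3)=-6.0000
Confirm numerically:
  x=-5.095: |R|=0.88820 <1
  x=-4.928: |R|=0.86478 <1
  x=-2.656: |R|=0.40877 <1
  x=-6.457: |R|=1.04832 >1
  x=-6.089: |R|=1.00979 >1
So |R|<1 on (-6.0000, 0).

(-6.0000, 0).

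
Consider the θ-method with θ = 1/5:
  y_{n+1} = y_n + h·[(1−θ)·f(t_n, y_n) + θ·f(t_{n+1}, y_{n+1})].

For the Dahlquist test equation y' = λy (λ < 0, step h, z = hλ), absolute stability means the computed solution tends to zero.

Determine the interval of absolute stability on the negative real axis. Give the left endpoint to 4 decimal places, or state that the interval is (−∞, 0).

Set f=λy, z=hλ:
  y_{n+1} = y_n + z·[4/5·y_n + 1/5·y_{n+1}] ⇒ (1 − 1/5z)y_{n+1} = (1 + 4/5z)y_n
  R(z) = (1 + 4/5z)/(1 − 1/5z).

Solve |R(x)|<1 on ℝ⁻.
x=-0.61: |R|=0.4563
R=−1: 1+4/5x = −1+1/5x ⇒ -3/5x=2 ⇒ x=2/(-3/5)=-3.3333
Confirm numerically:
  x=-3.196: |R|=0.94973 <1
  x=-3.141: |R|=0.92912 <1
  x=-2.497: |R|=0.66533 <1
  x=-2.123: |R|=0.49024 <1
  x=-3.853: |R|=1.17610 >1
  x=-3.736: |R|=1.13828 >1
  x=-3.475: |R|=1.05015 >1
Interval (-3.3333, 0).

(-3.3333, 0).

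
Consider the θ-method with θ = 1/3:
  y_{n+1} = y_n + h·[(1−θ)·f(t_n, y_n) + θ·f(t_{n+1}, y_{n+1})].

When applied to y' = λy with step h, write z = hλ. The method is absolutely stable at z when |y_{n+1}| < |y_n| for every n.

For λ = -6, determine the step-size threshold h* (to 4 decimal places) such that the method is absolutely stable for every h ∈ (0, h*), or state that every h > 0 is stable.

(-6.0000,0); λ=-6 ⇒ h* = (6)/6 = 1.0000.

Set f=λy, z=hλ:
  y_{n+1} = y_n + z·[2/3·y_n + 1/3·y_{n+1}] ⇒ (1 − 1/3z)y_{n+1} = (1 + 2/3z)y_n
  R(z) = (1 + 2/3z)/(1 − 1/3z).

Boundary: |R(x)|=1, x<0.
x=-1.16: |R|=0.1635
R=−1: 1+2/3x = −1+1/3x ⇒ -1/3x=2 ⇒ x=2/(-1/3)=-6.0000
Confirm numerically:
  x=-4.142: |R|=0.73985 <1
  x=-3.964: |R|=0.70764 <1
  x=-2.524: |R|=0.37075 <1
  x=-6.436: |R|=1.04621 >1
  x=-6.169: |R|=1.01843 >1
  x=-6.152: |R|=1.01661 >1
Stable set (-6.0000, 0).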